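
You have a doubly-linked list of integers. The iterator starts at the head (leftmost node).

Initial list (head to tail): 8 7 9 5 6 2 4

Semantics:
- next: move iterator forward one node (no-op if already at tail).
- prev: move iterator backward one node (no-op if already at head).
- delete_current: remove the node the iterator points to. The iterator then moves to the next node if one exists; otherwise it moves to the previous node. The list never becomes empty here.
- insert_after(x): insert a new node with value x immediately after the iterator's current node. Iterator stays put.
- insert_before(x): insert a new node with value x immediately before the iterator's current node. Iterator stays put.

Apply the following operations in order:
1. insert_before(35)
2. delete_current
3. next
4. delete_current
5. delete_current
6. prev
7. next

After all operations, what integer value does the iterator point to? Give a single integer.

After 1 (insert_before(35)): list=[35, 8, 7, 9, 5, 6, 2, 4] cursor@8
After 2 (delete_current): list=[35, 7, 9, 5, 6, 2, 4] cursor@7
After 3 (next): list=[35, 7, 9, 5, 6, 2, 4] cursor@9
After 4 (delete_current): list=[35, 7, 5, 6, 2, 4] cursor@5
After 5 (delete_current): list=[35, 7, 6, 2, 4] cursor@6
After 6 (prev): list=[35, 7, 6, 2, 4] cursor@7
After 7 (next): list=[35, 7, 6, 2, 4] cursor@6

Answer: 6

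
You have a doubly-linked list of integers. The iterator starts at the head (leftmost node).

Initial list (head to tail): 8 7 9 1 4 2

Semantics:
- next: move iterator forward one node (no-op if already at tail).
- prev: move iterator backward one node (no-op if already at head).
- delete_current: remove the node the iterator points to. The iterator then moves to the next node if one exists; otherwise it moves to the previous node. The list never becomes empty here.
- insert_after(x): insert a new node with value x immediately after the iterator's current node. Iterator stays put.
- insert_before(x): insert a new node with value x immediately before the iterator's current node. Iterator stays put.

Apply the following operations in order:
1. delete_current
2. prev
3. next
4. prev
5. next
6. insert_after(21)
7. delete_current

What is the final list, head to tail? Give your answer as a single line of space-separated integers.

After 1 (delete_current): list=[7, 9, 1, 4, 2] cursor@7
After 2 (prev): list=[7, 9, 1, 4, 2] cursor@7
After 3 (next): list=[7, 9, 1, 4, 2] cursor@9
After 4 (prev): list=[7, 9, 1, 4, 2] cursor@7
After 5 (next): list=[7, 9, 1, 4, 2] cursor@9
After 6 (insert_after(21)): list=[7, 9, 21, 1, 4, 2] cursor@9
After 7 (delete_current): list=[7, 21, 1, 4, 2] cursor@21

Answer: 7 21 1 4 2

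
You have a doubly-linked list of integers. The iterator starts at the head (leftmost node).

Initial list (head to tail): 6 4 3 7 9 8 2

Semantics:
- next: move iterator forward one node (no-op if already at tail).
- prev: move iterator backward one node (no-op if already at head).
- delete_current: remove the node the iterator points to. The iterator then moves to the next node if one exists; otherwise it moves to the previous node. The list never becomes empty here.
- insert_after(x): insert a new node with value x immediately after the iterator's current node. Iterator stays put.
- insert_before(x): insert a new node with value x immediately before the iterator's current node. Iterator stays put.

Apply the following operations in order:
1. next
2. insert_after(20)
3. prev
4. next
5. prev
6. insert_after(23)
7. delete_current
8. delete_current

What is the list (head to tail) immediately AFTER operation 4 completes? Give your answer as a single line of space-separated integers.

Answer: 6 4 20 3 7 9 8 2

Derivation:
After 1 (next): list=[6, 4, 3, 7, 9, 8, 2] cursor@4
After 2 (insert_after(20)): list=[6, 4, 20, 3, 7, 9, 8, 2] cursor@4
After 3 (prev): list=[6, 4, 20, 3, 7, 9, 8, 2] cursor@6
After 4 (next): list=[6, 4, 20, 3, 7, 9, 8, 2] cursor@4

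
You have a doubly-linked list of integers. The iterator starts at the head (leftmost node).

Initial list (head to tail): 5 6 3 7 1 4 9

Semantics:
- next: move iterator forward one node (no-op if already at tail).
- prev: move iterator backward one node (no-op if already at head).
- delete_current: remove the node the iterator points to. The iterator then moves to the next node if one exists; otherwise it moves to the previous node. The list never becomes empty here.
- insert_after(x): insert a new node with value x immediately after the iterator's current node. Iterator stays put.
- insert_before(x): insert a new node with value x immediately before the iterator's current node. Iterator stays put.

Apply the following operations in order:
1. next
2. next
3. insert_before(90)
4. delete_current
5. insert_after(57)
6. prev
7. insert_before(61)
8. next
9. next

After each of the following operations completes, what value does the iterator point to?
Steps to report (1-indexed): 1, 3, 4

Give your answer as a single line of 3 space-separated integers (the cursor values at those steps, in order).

After 1 (next): list=[5, 6, 3, 7, 1, 4, 9] cursor@6
After 2 (next): list=[5, 6, 3, 7, 1, 4, 9] cursor@3
After 3 (insert_before(90)): list=[5, 6, 90, 3, 7, 1, 4, 9] cursor@3
After 4 (delete_current): list=[5, 6, 90, 7, 1, 4, 9] cursor@7
After 5 (insert_after(57)): list=[5, 6, 90, 7, 57, 1, 4, 9] cursor@7
After 6 (prev): list=[5, 6, 90, 7, 57, 1, 4, 9] cursor@90
After 7 (insert_before(61)): list=[5, 6, 61, 90, 7, 57, 1, 4, 9] cursor@90
After 8 (next): list=[5, 6, 61, 90, 7, 57, 1, 4, 9] cursor@7
After 9 (next): list=[5, 6, 61, 90, 7, 57, 1, 4, 9] cursor@57

Answer: 6 3 7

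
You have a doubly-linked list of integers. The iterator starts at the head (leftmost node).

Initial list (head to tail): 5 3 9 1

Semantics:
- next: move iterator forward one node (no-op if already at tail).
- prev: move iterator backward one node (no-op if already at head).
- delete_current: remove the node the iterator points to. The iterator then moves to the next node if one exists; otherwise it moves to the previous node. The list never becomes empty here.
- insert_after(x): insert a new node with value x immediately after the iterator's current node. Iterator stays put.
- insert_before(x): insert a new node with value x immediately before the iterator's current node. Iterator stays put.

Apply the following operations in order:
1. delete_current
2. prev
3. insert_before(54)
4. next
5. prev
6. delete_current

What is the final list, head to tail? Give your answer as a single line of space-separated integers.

After 1 (delete_current): list=[3, 9, 1] cursor@3
After 2 (prev): list=[3, 9, 1] cursor@3
After 3 (insert_before(54)): list=[54, 3, 9, 1] cursor@3
After 4 (next): list=[54, 3, 9, 1] cursor@9
After 5 (prev): list=[54, 3, 9, 1] cursor@3
After 6 (delete_current): list=[54, 9, 1] cursor@9

Answer: 54 9 1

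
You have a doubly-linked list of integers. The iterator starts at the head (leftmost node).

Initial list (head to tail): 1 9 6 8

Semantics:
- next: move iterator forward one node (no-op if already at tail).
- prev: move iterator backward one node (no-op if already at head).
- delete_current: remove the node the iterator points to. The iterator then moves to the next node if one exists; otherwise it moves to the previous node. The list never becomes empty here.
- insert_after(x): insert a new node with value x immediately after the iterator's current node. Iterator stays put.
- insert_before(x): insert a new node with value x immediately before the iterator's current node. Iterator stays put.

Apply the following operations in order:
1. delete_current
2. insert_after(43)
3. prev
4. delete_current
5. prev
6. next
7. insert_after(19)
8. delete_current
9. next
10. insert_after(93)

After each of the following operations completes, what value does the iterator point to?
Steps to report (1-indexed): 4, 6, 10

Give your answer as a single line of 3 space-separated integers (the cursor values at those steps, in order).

After 1 (delete_current): list=[9, 6, 8] cursor@9
After 2 (insert_after(43)): list=[9, 43, 6, 8] cursor@9
After 3 (prev): list=[9, 43, 6, 8] cursor@9
After 4 (delete_current): list=[43, 6, 8] cursor@43
After 5 (prev): list=[43, 6, 8] cursor@43
After 6 (next): list=[43, 6, 8] cursor@6
After 7 (insert_after(19)): list=[43, 6, 19, 8] cursor@6
After 8 (delete_current): list=[43, 19, 8] cursor@19
After 9 (next): list=[43, 19, 8] cursor@8
After 10 (insert_after(93)): list=[43, 19, 8, 93] cursor@8

Answer: 43 6 8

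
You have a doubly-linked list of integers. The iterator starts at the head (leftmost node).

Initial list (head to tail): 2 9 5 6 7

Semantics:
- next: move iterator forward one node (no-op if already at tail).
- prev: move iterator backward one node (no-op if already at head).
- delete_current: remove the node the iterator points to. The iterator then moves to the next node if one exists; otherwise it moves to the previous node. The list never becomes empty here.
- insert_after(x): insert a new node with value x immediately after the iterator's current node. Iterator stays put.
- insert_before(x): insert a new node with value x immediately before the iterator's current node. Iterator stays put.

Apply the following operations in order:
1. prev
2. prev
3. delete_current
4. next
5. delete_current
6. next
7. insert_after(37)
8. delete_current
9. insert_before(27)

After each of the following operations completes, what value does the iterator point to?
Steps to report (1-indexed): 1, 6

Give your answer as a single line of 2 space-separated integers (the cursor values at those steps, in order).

Answer: 2 7

Derivation:
After 1 (prev): list=[2, 9, 5, 6, 7] cursor@2
After 2 (prev): list=[2, 9, 5, 6, 7] cursor@2
After 3 (delete_current): list=[9, 5, 6, 7] cursor@9
After 4 (next): list=[9, 5, 6, 7] cursor@5
After 5 (delete_current): list=[9, 6, 7] cursor@6
After 6 (next): list=[9, 6, 7] cursor@7
After 7 (insert_after(37)): list=[9, 6, 7, 37] cursor@7
After 8 (delete_current): list=[9, 6, 37] cursor@37
After 9 (insert_before(27)): list=[9, 6, 27, 37] cursor@37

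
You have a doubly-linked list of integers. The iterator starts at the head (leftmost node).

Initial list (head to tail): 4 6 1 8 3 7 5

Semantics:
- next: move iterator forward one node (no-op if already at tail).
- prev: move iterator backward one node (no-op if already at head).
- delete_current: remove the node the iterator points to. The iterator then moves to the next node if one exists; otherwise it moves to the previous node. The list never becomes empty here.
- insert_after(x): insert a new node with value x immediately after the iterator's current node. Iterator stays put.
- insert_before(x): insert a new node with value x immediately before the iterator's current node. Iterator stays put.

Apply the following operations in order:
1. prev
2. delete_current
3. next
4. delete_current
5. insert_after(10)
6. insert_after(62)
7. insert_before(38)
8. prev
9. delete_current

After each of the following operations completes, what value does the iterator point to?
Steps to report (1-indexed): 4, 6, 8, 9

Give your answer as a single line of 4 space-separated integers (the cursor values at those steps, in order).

After 1 (prev): list=[4, 6, 1, 8, 3, 7, 5] cursor@4
After 2 (delete_current): list=[6, 1, 8, 3, 7, 5] cursor@6
After 3 (next): list=[6, 1, 8, 3, 7, 5] cursor@1
After 4 (delete_current): list=[6, 8, 3, 7, 5] cursor@8
After 5 (insert_after(10)): list=[6, 8, 10, 3, 7, 5] cursor@8
After 6 (insert_after(62)): list=[6, 8, 62, 10, 3, 7, 5] cursor@8
After 7 (insert_before(38)): list=[6, 38, 8, 62, 10, 3, 7, 5] cursor@8
After 8 (prev): list=[6, 38, 8, 62, 10, 3, 7, 5] cursor@38
After 9 (delete_current): list=[6, 8, 62, 10, 3, 7, 5] cursor@8

Answer: 8 8 38 8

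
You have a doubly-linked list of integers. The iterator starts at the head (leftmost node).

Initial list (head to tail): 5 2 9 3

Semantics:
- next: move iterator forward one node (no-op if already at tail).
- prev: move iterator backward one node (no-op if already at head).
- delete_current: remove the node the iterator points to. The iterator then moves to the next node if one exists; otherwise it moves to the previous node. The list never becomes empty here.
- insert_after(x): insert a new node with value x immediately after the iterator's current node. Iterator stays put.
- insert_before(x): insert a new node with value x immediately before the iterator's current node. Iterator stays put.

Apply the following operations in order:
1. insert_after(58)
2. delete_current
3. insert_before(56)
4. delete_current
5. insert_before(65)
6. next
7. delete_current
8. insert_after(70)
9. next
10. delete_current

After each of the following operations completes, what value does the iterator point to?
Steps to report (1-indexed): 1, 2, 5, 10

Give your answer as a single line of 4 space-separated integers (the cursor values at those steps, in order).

Answer: 5 58 2 3

Derivation:
After 1 (insert_after(58)): list=[5, 58, 2, 9, 3] cursor@5
After 2 (delete_current): list=[58, 2, 9, 3] cursor@58
After 3 (insert_before(56)): list=[56, 58, 2, 9, 3] cursor@58
After 4 (delete_current): list=[56, 2, 9, 3] cursor@2
After 5 (insert_before(65)): list=[56, 65, 2, 9, 3] cursor@2
After 6 (next): list=[56, 65, 2, 9, 3] cursor@9
After 7 (delete_current): list=[56, 65, 2, 3] cursor@3
After 8 (insert_after(70)): list=[56, 65, 2, 3, 70] cursor@3
After 9 (next): list=[56, 65, 2, 3, 70] cursor@70
After 10 (delete_current): list=[56, 65, 2, 3] cursor@3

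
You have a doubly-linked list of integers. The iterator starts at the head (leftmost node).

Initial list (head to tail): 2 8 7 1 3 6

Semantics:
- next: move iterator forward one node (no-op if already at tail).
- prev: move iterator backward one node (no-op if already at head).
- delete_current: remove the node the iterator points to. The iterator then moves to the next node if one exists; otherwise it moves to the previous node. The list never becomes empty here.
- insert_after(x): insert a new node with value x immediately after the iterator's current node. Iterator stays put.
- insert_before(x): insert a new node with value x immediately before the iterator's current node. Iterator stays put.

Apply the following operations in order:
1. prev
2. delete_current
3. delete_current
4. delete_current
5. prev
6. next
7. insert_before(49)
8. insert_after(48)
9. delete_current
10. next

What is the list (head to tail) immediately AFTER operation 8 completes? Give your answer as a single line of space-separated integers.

After 1 (prev): list=[2, 8, 7, 1, 3, 6] cursor@2
After 2 (delete_current): list=[8, 7, 1, 3, 6] cursor@8
After 3 (delete_current): list=[7, 1, 3, 6] cursor@7
After 4 (delete_current): list=[1, 3, 6] cursor@1
After 5 (prev): list=[1, 3, 6] cursor@1
After 6 (next): list=[1, 3, 6] cursor@3
After 7 (insert_before(49)): list=[1, 49, 3, 6] cursor@3
After 8 (insert_after(48)): list=[1, 49, 3, 48, 6] cursor@3

Answer: 1 49 3 48 6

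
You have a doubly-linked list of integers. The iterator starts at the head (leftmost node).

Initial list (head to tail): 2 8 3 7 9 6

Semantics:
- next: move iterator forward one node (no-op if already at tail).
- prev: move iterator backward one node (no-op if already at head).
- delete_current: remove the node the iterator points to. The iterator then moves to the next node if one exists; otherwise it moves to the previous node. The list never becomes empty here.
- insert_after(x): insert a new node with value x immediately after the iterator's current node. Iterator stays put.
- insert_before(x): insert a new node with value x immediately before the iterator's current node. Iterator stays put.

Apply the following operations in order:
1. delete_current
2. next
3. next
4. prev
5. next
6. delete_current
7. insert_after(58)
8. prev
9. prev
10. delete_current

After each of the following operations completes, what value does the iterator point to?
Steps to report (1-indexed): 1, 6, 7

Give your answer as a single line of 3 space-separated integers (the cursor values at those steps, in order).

After 1 (delete_current): list=[8, 3, 7, 9, 6] cursor@8
After 2 (next): list=[8, 3, 7, 9, 6] cursor@3
After 3 (next): list=[8, 3, 7, 9, 6] cursor@7
After 4 (prev): list=[8, 3, 7, 9, 6] cursor@3
After 5 (next): list=[8, 3, 7, 9, 6] cursor@7
After 6 (delete_current): list=[8, 3, 9, 6] cursor@9
After 7 (insert_after(58)): list=[8, 3, 9, 58, 6] cursor@9
After 8 (prev): list=[8, 3, 9, 58, 6] cursor@3
After 9 (prev): list=[8, 3, 9, 58, 6] cursor@8
After 10 (delete_current): list=[3, 9, 58, 6] cursor@3

Answer: 8 9 9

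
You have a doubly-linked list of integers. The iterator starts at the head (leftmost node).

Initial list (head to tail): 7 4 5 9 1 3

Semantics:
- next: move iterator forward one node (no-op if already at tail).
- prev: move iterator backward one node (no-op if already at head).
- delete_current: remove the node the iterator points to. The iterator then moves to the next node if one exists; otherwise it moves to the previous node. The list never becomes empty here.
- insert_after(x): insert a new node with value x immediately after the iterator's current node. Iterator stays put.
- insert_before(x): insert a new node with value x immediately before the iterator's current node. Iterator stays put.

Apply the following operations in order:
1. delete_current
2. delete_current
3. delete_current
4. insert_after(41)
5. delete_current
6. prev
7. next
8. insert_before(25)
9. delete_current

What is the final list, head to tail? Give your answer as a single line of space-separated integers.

After 1 (delete_current): list=[4, 5, 9, 1, 3] cursor@4
After 2 (delete_current): list=[5, 9, 1, 3] cursor@5
After 3 (delete_current): list=[9, 1, 3] cursor@9
After 4 (insert_after(41)): list=[9, 41, 1, 3] cursor@9
After 5 (delete_current): list=[41, 1, 3] cursor@41
After 6 (prev): list=[41, 1, 3] cursor@41
After 7 (next): list=[41, 1, 3] cursor@1
After 8 (insert_before(25)): list=[41, 25, 1, 3] cursor@1
After 9 (delete_current): list=[41, 25, 3] cursor@3

Answer: 41 25 3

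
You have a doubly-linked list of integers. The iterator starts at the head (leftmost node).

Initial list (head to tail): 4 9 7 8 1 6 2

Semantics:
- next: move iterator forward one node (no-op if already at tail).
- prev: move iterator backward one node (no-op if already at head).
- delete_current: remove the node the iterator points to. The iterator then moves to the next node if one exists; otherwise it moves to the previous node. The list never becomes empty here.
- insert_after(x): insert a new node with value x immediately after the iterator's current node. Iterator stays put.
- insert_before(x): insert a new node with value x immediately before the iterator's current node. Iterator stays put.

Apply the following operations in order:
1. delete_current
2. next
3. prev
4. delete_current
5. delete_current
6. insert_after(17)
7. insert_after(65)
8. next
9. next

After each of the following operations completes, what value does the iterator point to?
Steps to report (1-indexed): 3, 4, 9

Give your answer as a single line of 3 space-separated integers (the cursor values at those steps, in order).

Answer: 9 7 17

Derivation:
After 1 (delete_current): list=[9, 7, 8, 1, 6, 2] cursor@9
After 2 (next): list=[9, 7, 8, 1, 6, 2] cursor@7
After 3 (prev): list=[9, 7, 8, 1, 6, 2] cursor@9
After 4 (delete_current): list=[7, 8, 1, 6, 2] cursor@7
After 5 (delete_current): list=[8, 1, 6, 2] cursor@8
After 6 (insert_after(17)): list=[8, 17, 1, 6, 2] cursor@8
After 7 (insert_after(65)): list=[8, 65, 17, 1, 6, 2] cursor@8
After 8 (next): list=[8, 65, 17, 1, 6, 2] cursor@65
After 9 (next): list=[8, 65, 17, 1, 6, 2] cursor@17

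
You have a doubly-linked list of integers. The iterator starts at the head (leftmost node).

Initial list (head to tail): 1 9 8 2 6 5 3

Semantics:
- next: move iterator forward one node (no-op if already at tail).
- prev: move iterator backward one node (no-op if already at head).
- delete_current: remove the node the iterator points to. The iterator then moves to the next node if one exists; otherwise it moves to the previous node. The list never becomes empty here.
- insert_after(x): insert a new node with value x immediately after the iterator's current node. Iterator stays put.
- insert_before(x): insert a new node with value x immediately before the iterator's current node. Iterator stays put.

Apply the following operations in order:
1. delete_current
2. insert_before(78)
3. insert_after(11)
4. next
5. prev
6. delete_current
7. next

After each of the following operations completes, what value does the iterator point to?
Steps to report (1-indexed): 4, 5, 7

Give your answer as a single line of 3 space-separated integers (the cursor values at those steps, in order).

After 1 (delete_current): list=[9, 8, 2, 6, 5, 3] cursor@9
After 2 (insert_before(78)): list=[78, 9, 8, 2, 6, 5, 3] cursor@9
After 3 (insert_after(11)): list=[78, 9, 11, 8, 2, 6, 5, 3] cursor@9
After 4 (next): list=[78, 9, 11, 8, 2, 6, 5, 3] cursor@11
After 5 (prev): list=[78, 9, 11, 8, 2, 6, 5, 3] cursor@9
After 6 (delete_current): list=[78, 11, 8, 2, 6, 5, 3] cursor@11
After 7 (next): list=[78, 11, 8, 2, 6, 5, 3] cursor@8

Answer: 11 9 8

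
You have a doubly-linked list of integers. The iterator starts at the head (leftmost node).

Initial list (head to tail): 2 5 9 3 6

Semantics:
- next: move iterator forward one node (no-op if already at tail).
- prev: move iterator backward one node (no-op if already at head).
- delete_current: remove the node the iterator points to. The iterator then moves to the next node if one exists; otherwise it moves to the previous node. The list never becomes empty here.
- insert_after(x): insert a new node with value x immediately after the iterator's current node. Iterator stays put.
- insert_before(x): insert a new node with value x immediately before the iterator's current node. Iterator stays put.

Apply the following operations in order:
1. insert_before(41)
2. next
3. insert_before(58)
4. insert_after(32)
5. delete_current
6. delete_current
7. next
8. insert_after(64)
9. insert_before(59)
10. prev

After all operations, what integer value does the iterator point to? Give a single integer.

After 1 (insert_before(41)): list=[41, 2, 5, 9, 3, 6] cursor@2
After 2 (next): list=[41, 2, 5, 9, 3, 6] cursor@5
After 3 (insert_before(58)): list=[41, 2, 58, 5, 9, 3, 6] cursor@5
After 4 (insert_after(32)): list=[41, 2, 58, 5, 32, 9, 3, 6] cursor@5
After 5 (delete_current): list=[41, 2, 58, 32, 9, 3, 6] cursor@32
After 6 (delete_current): list=[41, 2, 58, 9, 3, 6] cursor@9
After 7 (next): list=[41, 2, 58, 9, 3, 6] cursor@3
After 8 (insert_after(64)): list=[41, 2, 58, 9, 3, 64, 6] cursor@3
After 9 (insert_before(59)): list=[41, 2, 58, 9, 59, 3, 64, 6] cursor@3
After 10 (prev): list=[41, 2, 58, 9, 59, 3, 64, 6] cursor@59

Answer: 59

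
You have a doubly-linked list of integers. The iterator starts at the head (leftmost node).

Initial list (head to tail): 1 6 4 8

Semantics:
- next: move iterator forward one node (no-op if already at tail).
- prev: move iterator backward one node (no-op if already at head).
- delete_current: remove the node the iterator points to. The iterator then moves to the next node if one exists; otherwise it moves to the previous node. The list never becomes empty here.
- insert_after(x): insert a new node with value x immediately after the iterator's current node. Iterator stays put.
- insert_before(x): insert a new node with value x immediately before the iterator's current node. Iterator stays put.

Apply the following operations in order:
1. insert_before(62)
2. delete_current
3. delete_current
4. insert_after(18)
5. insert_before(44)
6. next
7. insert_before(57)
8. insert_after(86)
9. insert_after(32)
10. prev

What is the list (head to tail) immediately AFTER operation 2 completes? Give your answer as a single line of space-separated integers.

After 1 (insert_before(62)): list=[62, 1, 6, 4, 8] cursor@1
After 2 (delete_current): list=[62, 6, 4, 8] cursor@6

Answer: 62 6 4 8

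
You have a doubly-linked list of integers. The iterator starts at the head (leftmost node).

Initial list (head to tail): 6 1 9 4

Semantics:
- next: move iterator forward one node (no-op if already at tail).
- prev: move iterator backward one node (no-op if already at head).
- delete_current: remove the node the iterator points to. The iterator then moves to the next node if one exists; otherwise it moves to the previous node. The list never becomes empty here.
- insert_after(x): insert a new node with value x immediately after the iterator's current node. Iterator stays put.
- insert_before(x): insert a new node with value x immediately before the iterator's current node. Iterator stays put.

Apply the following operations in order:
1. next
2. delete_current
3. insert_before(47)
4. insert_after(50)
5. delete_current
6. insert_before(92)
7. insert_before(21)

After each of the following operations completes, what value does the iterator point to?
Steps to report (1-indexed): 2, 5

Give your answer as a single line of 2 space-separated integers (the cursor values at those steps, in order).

After 1 (next): list=[6, 1, 9, 4] cursor@1
After 2 (delete_current): list=[6, 9, 4] cursor@9
After 3 (insert_before(47)): list=[6, 47, 9, 4] cursor@9
After 4 (insert_after(50)): list=[6, 47, 9, 50, 4] cursor@9
After 5 (delete_current): list=[6, 47, 50, 4] cursor@50
After 6 (insert_before(92)): list=[6, 47, 92, 50, 4] cursor@50
After 7 (insert_before(21)): list=[6, 47, 92, 21, 50, 4] cursor@50

Answer: 9 50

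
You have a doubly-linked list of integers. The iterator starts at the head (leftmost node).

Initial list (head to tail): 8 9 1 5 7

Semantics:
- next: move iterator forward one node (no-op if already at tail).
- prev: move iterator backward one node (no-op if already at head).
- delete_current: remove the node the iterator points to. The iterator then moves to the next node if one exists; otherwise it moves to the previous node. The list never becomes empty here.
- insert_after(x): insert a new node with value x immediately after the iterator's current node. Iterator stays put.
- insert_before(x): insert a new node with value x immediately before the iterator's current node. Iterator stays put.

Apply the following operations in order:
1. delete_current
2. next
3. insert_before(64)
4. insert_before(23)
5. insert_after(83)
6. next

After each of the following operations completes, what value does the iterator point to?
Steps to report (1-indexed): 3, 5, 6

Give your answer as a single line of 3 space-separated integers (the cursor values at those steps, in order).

Answer: 1 1 83

Derivation:
After 1 (delete_current): list=[9, 1, 5, 7] cursor@9
After 2 (next): list=[9, 1, 5, 7] cursor@1
After 3 (insert_before(64)): list=[9, 64, 1, 5, 7] cursor@1
After 4 (insert_before(23)): list=[9, 64, 23, 1, 5, 7] cursor@1
After 5 (insert_after(83)): list=[9, 64, 23, 1, 83, 5, 7] cursor@1
After 6 (next): list=[9, 64, 23, 1, 83, 5, 7] cursor@83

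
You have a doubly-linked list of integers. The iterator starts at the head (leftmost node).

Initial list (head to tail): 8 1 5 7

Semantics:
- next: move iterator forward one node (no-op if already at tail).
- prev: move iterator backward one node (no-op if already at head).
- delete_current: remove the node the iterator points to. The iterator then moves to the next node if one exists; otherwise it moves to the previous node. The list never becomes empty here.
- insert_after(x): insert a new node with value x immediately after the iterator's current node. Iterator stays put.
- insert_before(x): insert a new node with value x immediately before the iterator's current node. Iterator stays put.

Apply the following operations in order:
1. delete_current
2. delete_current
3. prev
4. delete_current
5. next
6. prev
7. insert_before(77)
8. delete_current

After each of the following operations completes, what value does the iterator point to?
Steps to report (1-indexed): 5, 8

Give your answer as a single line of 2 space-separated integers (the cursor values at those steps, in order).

After 1 (delete_current): list=[1, 5, 7] cursor@1
After 2 (delete_current): list=[5, 7] cursor@5
After 3 (prev): list=[5, 7] cursor@5
After 4 (delete_current): list=[7] cursor@7
After 5 (next): list=[7] cursor@7
After 6 (prev): list=[7] cursor@7
After 7 (insert_before(77)): list=[77, 7] cursor@7
After 8 (delete_current): list=[77] cursor@77

Answer: 7 77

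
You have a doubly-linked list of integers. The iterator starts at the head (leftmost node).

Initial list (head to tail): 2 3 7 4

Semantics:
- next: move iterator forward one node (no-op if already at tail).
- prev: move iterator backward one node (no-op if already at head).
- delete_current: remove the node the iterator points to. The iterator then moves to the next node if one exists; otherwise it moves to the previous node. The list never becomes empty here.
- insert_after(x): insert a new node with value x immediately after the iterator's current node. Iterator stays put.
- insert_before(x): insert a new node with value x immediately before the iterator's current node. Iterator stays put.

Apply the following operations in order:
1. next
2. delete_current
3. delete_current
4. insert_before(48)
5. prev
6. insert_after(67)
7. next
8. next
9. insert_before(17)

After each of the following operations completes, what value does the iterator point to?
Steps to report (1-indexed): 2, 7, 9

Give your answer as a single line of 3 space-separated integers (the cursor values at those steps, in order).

After 1 (next): list=[2, 3, 7, 4] cursor@3
After 2 (delete_current): list=[2, 7, 4] cursor@7
After 3 (delete_current): list=[2, 4] cursor@4
After 4 (insert_before(48)): list=[2, 48, 4] cursor@4
After 5 (prev): list=[2, 48, 4] cursor@48
After 6 (insert_after(67)): list=[2, 48, 67, 4] cursor@48
After 7 (next): list=[2, 48, 67, 4] cursor@67
After 8 (next): list=[2, 48, 67, 4] cursor@4
After 9 (insert_before(17)): list=[2, 48, 67, 17, 4] cursor@4

Answer: 7 67 4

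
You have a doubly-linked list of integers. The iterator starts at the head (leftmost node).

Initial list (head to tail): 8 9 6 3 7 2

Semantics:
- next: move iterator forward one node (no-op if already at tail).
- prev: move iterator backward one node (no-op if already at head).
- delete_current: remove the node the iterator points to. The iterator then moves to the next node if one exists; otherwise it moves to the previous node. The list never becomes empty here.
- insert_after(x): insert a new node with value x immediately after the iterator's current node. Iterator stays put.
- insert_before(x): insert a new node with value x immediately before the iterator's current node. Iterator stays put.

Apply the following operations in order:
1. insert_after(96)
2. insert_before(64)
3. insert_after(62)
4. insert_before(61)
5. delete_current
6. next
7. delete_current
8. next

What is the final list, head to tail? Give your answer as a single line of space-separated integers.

Answer: 64 61 62 9 6 3 7 2

Derivation:
After 1 (insert_after(96)): list=[8, 96, 9, 6, 3, 7, 2] cursor@8
After 2 (insert_before(64)): list=[64, 8, 96, 9, 6, 3, 7, 2] cursor@8
After 3 (insert_after(62)): list=[64, 8, 62, 96, 9, 6, 3, 7, 2] cursor@8
After 4 (insert_before(61)): list=[64, 61, 8, 62, 96, 9, 6, 3, 7, 2] cursor@8
After 5 (delete_current): list=[64, 61, 62, 96, 9, 6, 3, 7, 2] cursor@62
After 6 (next): list=[64, 61, 62, 96, 9, 6, 3, 7, 2] cursor@96
After 7 (delete_current): list=[64, 61, 62, 9, 6, 3, 7, 2] cursor@9
After 8 (next): list=[64, 61, 62, 9, 6, 3, 7, 2] cursor@6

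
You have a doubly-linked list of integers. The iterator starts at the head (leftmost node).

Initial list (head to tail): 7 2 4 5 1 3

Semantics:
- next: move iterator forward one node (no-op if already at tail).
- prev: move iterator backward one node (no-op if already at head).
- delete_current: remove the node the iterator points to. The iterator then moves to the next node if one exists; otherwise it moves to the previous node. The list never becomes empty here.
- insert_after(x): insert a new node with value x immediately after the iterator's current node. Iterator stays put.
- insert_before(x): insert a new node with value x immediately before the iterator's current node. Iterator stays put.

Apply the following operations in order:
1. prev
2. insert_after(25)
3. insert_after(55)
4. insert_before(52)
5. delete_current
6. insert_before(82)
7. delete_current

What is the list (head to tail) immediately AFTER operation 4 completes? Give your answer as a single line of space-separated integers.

Answer: 52 7 55 25 2 4 5 1 3

Derivation:
After 1 (prev): list=[7, 2, 4, 5, 1, 3] cursor@7
After 2 (insert_after(25)): list=[7, 25, 2, 4, 5, 1, 3] cursor@7
After 3 (insert_after(55)): list=[7, 55, 25, 2, 4, 5, 1, 3] cursor@7
After 4 (insert_before(52)): list=[52, 7, 55, 25, 2, 4, 5, 1, 3] cursor@7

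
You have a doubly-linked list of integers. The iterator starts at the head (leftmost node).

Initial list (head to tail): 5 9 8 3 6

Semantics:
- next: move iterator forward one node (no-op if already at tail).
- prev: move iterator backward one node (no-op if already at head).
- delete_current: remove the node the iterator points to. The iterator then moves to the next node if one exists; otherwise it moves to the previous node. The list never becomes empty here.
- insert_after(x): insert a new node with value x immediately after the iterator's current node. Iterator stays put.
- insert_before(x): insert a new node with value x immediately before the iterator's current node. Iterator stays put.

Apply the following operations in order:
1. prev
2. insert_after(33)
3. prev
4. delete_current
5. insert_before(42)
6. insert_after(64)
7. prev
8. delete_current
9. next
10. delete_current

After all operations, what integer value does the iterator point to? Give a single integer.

After 1 (prev): list=[5, 9, 8, 3, 6] cursor@5
After 2 (insert_after(33)): list=[5, 33, 9, 8, 3, 6] cursor@5
After 3 (prev): list=[5, 33, 9, 8, 3, 6] cursor@5
After 4 (delete_current): list=[33, 9, 8, 3, 6] cursor@33
After 5 (insert_before(42)): list=[42, 33, 9, 8, 3, 6] cursor@33
After 6 (insert_after(64)): list=[42, 33, 64, 9, 8, 3, 6] cursor@33
After 7 (prev): list=[42, 33, 64, 9, 8, 3, 6] cursor@42
After 8 (delete_current): list=[33, 64, 9, 8, 3, 6] cursor@33
After 9 (next): list=[33, 64, 9, 8, 3, 6] cursor@64
After 10 (delete_current): list=[33, 9, 8, 3, 6] cursor@9

Answer: 9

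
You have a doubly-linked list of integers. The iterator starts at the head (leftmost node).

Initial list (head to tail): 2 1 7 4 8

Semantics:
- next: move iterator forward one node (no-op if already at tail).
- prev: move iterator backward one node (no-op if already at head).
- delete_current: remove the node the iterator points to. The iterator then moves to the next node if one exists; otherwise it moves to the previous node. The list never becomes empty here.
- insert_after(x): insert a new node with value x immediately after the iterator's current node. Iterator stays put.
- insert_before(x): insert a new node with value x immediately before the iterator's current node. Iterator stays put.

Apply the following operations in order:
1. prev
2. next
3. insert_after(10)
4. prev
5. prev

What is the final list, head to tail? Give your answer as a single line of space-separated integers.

Answer: 2 1 10 7 4 8

Derivation:
After 1 (prev): list=[2, 1, 7, 4, 8] cursor@2
After 2 (next): list=[2, 1, 7, 4, 8] cursor@1
After 3 (insert_after(10)): list=[2, 1, 10, 7, 4, 8] cursor@1
After 4 (prev): list=[2, 1, 10, 7, 4, 8] cursor@2
After 5 (prev): list=[2, 1, 10, 7, 4, 8] cursor@2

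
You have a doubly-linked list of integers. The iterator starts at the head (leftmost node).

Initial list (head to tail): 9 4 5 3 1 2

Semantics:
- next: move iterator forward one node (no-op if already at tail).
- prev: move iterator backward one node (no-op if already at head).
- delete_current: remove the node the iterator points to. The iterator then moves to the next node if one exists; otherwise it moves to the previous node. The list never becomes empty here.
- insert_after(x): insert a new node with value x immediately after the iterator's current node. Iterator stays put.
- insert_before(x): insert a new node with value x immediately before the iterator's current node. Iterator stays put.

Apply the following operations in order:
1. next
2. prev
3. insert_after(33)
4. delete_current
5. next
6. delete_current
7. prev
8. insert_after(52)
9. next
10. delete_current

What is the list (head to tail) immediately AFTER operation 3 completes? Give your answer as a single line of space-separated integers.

Answer: 9 33 4 5 3 1 2

Derivation:
After 1 (next): list=[9, 4, 5, 3, 1, 2] cursor@4
After 2 (prev): list=[9, 4, 5, 3, 1, 2] cursor@9
After 3 (insert_after(33)): list=[9, 33, 4, 5, 3, 1, 2] cursor@9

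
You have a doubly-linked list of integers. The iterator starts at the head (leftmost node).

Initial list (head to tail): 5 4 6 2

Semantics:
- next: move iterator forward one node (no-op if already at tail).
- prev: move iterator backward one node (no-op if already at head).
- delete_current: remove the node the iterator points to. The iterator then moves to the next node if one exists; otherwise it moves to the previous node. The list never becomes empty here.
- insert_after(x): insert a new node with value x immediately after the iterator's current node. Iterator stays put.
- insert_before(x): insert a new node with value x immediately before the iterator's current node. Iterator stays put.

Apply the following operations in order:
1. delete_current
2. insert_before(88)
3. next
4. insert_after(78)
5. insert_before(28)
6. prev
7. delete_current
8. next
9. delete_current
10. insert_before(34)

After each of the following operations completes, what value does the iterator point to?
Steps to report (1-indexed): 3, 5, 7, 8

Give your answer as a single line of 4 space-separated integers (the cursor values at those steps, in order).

After 1 (delete_current): list=[4, 6, 2] cursor@4
After 2 (insert_before(88)): list=[88, 4, 6, 2] cursor@4
After 3 (next): list=[88, 4, 6, 2] cursor@6
After 4 (insert_after(78)): list=[88, 4, 6, 78, 2] cursor@6
After 5 (insert_before(28)): list=[88, 4, 28, 6, 78, 2] cursor@6
After 6 (prev): list=[88, 4, 28, 6, 78, 2] cursor@28
After 7 (delete_current): list=[88, 4, 6, 78, 2] cursor@6
After 8 (next): list=[88, 4, 6, 78, 2] cursor@78
After 9 (delete_current): list=[88, 4, 6, 2] cursor@2
After 10 (insert_before(34)): list=[88, 4, 6, 34, 2] cursor@2

Answer: 6 6 6 78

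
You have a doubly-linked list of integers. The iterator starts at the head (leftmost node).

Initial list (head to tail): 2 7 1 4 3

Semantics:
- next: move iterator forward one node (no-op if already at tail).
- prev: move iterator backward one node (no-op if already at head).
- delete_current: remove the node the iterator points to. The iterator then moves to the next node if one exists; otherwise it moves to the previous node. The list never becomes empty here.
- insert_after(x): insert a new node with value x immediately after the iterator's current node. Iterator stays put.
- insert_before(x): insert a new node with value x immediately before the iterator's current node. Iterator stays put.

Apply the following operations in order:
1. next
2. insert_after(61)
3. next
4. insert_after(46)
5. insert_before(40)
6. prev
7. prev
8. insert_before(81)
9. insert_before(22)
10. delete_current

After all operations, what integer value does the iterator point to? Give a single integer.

After 1 (next): list=[2, 7, 1, 4, 3] cursor@7
After 2 (insert_after(61)): list=[2, 7, 61, 1, 4, 3] cursor@7
After 3 (next): list=[2, 7, 61, 1, 4, 3] cursor@61
After 4 (insert_after(46)): list=[2, 7, 61, 46, 1, 4, 3] cursor@61
After 5 (insert_before(40)): list=[2, 7, 40, 61, 46, 1, 4, 3] cursor@61
After 6 (prev): list=[2, 7, 40, 61, 46, 1, 4, 3] cursor@40
After 7 (prev): list=[2, 7, 40, 61, 46, 1, 4, 3] cursor@7
After 8 (insert_before(81)): list=[2, 81, 7, 40, 61, 46, 1, 4, 3] cursor@7
After 9 (insert_before(22)): list=[2, 81, 22, 7, 40, 61, 46, 1, 4, 3] cursor@7
After 10 (delete_current): list=[2, 81, 22, 40, 61, 46, 1, 4, 3] cursor@40

Answer: 40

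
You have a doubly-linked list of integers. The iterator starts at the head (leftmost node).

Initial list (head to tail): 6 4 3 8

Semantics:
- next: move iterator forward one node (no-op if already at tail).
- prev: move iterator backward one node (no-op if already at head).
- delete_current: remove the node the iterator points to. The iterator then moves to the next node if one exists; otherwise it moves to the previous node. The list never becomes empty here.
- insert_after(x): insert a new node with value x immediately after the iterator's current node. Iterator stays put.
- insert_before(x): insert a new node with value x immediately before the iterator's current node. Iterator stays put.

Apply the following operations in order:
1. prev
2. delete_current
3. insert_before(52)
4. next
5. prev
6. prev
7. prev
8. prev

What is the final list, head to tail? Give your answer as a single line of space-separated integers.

Answer: 52 4 3 8

Derivation:
After 1 (prev): list=[6, 4, 3, 8] cursor@6
After 2 (delete_current): list=[4, 3, 8] cursor@4
After 3 (insert_before(52)): list=[52, 4, 3, 8] cursor@4
After 4 (next): list=[52, 4, 3, 8] cursor@3
After 5 (prev): list=[52, 4, 3, 8] cursor@4
After 6 (prev): list=[52, 4, 3, 8] cursor@52
After 7 (prev): list=[52, 4, 3, 8] cursor@52
After 8 (prev): list=[52, 4, 3, 8] cursor@52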